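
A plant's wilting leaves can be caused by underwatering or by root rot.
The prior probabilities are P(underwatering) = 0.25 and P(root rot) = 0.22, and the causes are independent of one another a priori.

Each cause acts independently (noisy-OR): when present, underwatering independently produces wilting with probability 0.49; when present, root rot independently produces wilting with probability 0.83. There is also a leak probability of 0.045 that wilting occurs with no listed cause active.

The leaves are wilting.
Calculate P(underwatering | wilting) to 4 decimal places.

Under noisy-OR, P(wilting | causes) = 1 − (1−0.045)·∏(1−qᵢ) over the active causes.
Enumerate the 4 (underwatering, root rot) configurations and weight by the priors:
  P(wilting) = 0.045×0.75×0.78 + 0.83765×0.75×0.22 + 0.51295×0.25×0.78 + 0.917202×0.25×0.22
        = 0.026325 + 0.138212 + 0.100025 + 0.050446 = 0.315008
Keeping only the underwatering-present terms gives 0.150471, so
  P(underwatering | wilting) = 0.150471 / 0.315008 ≈ 0.4777

P(underwatering | wilting) ≈ 0.4777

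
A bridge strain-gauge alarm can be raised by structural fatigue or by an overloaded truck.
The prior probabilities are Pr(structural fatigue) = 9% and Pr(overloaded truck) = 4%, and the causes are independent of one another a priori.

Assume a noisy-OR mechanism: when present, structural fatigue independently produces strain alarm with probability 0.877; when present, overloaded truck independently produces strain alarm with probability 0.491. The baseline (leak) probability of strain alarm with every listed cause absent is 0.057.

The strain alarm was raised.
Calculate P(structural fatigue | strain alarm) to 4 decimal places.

Under noisy-OR, P(strain alarm | causes) = 1 − (1−0.057)·∏(1−qᵢ) over the active causes.
Numerator (weight on configurations with structural fatigue): 0.076379 + 0.003387 = 0.079766
The normalizing constant is 0.057*0.91*0.96 + 0.520013*0.91*0.04 + 0.884011*0.09*0.96 + 0.940962*0.09*0.04 = 0.148489
P(structural fatigue | strain alarm) = 0.079766/0.148489 ≈ 0.5372

P(structural fatigue | strain alarm) ≈ 0.5372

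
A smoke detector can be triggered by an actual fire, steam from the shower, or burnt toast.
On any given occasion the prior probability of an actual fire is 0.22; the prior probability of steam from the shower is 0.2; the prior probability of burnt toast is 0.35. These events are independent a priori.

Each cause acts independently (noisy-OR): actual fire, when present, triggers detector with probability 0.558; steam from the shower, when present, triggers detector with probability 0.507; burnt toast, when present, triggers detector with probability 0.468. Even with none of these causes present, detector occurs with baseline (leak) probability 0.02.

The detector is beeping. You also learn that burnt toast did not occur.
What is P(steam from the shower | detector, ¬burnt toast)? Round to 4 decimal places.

P(steam from the shower | detector, ¬burnt toast) ≈ 0.5066

Under noisy-OR, P(detector | causes) = 1 − (1−0.02)·∏(1−qᵢ) over the active causes.
Numerator (weight on configurations with steam from the shower): 0.080630 + 0.034604 = 0.115234
Denominator P(detector | ¬burnt toast): 0.02×0.78×0.8 + 0.51686×0.78×0.2 + 0.56684×0.22×0.8 + 0.786452×0.22×0.2 = 0.227478
Posterior = 0.115234 / 0.227478 ≈ 0.5066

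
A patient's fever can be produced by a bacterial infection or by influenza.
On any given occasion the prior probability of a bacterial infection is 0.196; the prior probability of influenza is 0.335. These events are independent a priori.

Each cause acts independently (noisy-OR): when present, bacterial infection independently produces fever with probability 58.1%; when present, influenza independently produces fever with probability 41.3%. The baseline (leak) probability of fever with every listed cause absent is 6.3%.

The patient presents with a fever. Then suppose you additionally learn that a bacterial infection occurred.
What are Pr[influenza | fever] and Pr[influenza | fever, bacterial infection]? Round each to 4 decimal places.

Pr[influenza | fever] ≈ 0.6034; Pr[influenza | fever, bacterial infection] ≈ 0.3896

Under noisy-OR, P(fever | causes) = 1 − (1−0.063)·∏(1−qᵢ) over the active causes.
For the numerator, keep only influenza=true terms: 0.121198 + 0.050528 = 0.171726
The normalizing constant is 0.063·0.804·0.665 + 0.449981·0.804·0.335 + 0.607397·0.196·0.665 + 0.769542·0.196·0.335 = 0.284578
Posterior = 0.171726 / 0.284578 ≈ 0.6034

With the extra evidence:
P(fever | bacterial infection) = 0.607397*0.665 + 0.769542*0.335 = 0.403919 + 0.257797 = 0.661716
Restricting to configurations with influenza present: 0.769542*0.335 = 0.257797.
So P(influenza | fever, bacterial infection) = 0.257797/0.661716 ≈ 0.3896.
— bacterial infection explains away the evidence for influenza.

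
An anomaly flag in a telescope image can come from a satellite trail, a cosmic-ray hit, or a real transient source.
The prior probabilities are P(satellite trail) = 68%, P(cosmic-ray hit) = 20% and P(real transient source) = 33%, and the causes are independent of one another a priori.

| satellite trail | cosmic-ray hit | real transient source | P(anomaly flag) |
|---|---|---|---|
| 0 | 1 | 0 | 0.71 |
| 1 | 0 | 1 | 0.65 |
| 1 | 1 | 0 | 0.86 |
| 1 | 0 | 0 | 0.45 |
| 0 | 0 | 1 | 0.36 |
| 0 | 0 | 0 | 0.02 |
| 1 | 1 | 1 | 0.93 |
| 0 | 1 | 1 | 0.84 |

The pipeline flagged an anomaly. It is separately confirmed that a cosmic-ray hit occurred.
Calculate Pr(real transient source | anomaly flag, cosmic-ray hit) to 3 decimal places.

Weight on real transient source=true, given the evidence: 0.088704 + 0.208692 = 0.297396
Normalizer over all consistent configurations: 0.71×0.32×0.67 + 0.84×0.32×0.33 + 0.86×0.68×0.67 + 0.93×0.68×0.33 = 0.841436
Posterior = 0.297396 / 0.841436 ≈ 0.353

Pr(real transient source | anomaly flag, cosmic-ray hit) ≈ 0.353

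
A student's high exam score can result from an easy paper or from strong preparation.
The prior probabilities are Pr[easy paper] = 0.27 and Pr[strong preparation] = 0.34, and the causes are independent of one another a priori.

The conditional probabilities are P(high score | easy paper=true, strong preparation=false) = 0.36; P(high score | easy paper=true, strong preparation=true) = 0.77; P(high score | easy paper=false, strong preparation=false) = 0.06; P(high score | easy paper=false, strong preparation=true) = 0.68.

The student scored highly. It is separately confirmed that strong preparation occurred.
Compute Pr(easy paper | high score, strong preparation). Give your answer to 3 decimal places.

Pr(easy paper | high score, strong preparation) ≈ 0.295

P(high score | strong preparation) = 0.68*0.73 + 0.77*0.27 = 0.496400 + 0.207900 = 0.704300
Of this, 0.207900 comes from 0.77*0.27 (the easy paper=true cases).
So P(easy paper | high score, strong preparation) = 0.207900/0.704300 ≈ 0.295.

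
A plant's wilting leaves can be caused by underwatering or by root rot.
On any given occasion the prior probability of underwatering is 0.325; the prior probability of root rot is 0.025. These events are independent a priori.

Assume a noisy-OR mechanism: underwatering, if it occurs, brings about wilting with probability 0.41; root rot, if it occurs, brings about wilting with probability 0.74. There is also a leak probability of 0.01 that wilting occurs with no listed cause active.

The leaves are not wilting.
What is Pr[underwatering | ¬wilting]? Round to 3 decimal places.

Pr[underwatering | ¬wilting] ≈ 0.221

Under noisy-OR, P(wilting | causes) = 1 − (1−0.01)·∏(1−qᵢ) over the active causes.
P(¬wilting) = 0.99·0.675·0.975 + 0.2574·0.675·0.025 + 0.5841·0.325·0.975 + 0.151866·0.325·0.025 = 0.651544 + 0.004344 + 0.185087 + 0.001234 = 0.842209
Restricting to configurations with underwatering present: 0.185087 + 0.001234 = 0.186321.
Hence the posterior is 0.186321/0.842209 ≈ 0.221.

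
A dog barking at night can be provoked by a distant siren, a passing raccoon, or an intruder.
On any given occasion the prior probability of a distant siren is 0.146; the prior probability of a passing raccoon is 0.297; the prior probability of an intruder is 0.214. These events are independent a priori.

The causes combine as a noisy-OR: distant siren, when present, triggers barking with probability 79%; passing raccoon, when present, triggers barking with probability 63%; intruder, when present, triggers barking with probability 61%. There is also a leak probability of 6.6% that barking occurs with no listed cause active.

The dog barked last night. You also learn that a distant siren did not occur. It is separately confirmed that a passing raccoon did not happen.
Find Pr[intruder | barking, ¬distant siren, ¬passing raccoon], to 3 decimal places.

Pr[intruder | barking, ¬distant siren, ¬passing raccoon] ≈ 0.724

Under noisy-OR, P(barking | causes) = 1 − (1−0.066)·∏(1−qᵢ) over the active causes.
For the numerator, keep only intruder=true terms: 0.63574·0.214 = 0.136048
Denominator P(barking | ¬distant siren, ¬passing raccoon): 0.066·0.786 + 0.63574·0.214 = 0.187924
P(intruder | barking, ¬distant siren, ¬passing raccoon) = 0.136048/0.187924 ≈ 0.724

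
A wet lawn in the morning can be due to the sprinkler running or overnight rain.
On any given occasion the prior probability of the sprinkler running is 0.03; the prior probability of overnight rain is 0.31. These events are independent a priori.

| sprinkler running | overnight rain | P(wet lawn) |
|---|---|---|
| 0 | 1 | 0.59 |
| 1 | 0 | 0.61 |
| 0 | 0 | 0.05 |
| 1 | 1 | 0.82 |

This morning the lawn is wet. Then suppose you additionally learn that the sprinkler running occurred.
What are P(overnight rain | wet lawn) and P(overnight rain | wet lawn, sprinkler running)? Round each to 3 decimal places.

P(overnight rain | wet lawn) ≈ 0.801; P(overnight rain | wet lawn, sprinkler running) ≈ 0.377

Weight on overnight rain=true, given the evidence: 0.177413 + 0.007626 = 0.185039
Denominator P(wet lawn): 0.05×0.97×0.69 + 0.59×0.97×0.31 + 0.61×0.03×0.69 + 0.82×0.03×0.31 = 0.231131
P(overnight rain | wet lawn) = 0.185039/0.231131 ≈ 0.801

With the extra evidence:
Numerator (weight on configurations with overnight rain): 0.82*0.31 = 0.254200
Normalizer over all consistent configurations: 0.61*0.69 + 0.82*0.31 = 0.675100
P(overnight rain | wet lawn, sprinkler running) = 0.254200/0.675100 ≈ 0.377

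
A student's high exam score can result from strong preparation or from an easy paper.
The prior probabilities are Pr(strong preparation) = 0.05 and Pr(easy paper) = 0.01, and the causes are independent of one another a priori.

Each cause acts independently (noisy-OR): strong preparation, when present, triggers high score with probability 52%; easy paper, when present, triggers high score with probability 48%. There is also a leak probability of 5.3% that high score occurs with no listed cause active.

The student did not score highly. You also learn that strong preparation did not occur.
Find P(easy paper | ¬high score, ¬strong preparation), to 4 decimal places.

Under noisy-OR, P(high score | causes) = 1 − (1−0.053)·∏(1−qᵢ) over the active causes.
By total probability over both values of easy paper:
  P(¬high score | ¬strong preparation) = 0.947*0.99 + 0.49244*0.01
        = 0.937530 + 0.004924 = 0.942454
Keeping only the easy paper-present terms gives 0.004924, so
  P(easy paper | ¬high score, ¬strong preparation) = 0.004924 / 0.942454 ≈ 0.0052

P(easy paper | ¬high score, ¬strong preparation) ≈ 0.0052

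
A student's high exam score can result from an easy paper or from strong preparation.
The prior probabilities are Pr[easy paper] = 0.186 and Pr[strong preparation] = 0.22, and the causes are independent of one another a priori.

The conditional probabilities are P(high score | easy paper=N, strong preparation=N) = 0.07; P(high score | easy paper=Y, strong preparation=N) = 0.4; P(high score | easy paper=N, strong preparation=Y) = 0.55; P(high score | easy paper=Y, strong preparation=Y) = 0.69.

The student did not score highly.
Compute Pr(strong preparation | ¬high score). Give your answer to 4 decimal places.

Pr(strong preparation | ¬high score) ≈ 0.1210

Enumerate the 4 (easy paper, strong preparation) configurations and weight by the priors:
  P(¬high score) = 0.93·0.814·0.78 + 0.45·0.814·0.22 + 0.6·0.186·0.78 + 0.31·0.186·0.22
        = 0.590476 + 0.080586 + 0.087048 + 0.012685 = 0.770795
Configurations with strong preparation contribute 0.093271, so
  P(strong preparation | ¬high score) = 0.093271 / 0.770795 ≈ 0.1210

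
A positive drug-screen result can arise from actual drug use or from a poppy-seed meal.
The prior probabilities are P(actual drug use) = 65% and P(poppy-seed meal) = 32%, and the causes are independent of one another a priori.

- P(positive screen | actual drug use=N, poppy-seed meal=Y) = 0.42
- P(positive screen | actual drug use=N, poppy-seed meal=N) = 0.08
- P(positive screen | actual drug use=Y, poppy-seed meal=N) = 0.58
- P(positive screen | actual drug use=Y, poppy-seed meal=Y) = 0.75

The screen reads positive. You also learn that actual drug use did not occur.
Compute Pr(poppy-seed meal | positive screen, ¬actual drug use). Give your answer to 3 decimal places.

Pr(poppy-seed meal | positive screen, ¬actual drug use) ≈ 0.712

Numerator (weight on configurations with poppy-seed meal): 0.42·0.32 = 0.134400
The normalizing constant is 0.08·0.68 + 0.42·0.32 = 0.188800
Posterior = 0.134400 / 0.188800 ≈ 0.712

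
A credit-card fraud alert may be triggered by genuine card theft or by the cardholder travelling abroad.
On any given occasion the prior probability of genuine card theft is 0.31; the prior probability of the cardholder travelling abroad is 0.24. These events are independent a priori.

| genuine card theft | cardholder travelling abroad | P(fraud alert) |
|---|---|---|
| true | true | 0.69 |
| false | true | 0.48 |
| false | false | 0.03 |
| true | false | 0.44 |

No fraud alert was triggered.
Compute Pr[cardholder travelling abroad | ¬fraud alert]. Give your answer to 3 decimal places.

Pr[cardholder travelling abroad | ¬fraud alert] ≈ 0.146

By total probability over the 4 (genuine card theft, cardholder travelling abroad) configurations:
  P(¬fraud alert) = 0.97·0.69·0.76 + 0.52·0.69·0.24 + 0.56·0.31·0.76 + 0.31·0.31·0.24
        = 0.508668 + 0.086112 + 0.131936 + 0.023064 = 0.749780
Configurations with cardholder travelling abroad contribute 0.109176, so
  P(cardholder travelling abroad | ¬fraud alert) = 0.109176 / 0.749780 ≈ 0.146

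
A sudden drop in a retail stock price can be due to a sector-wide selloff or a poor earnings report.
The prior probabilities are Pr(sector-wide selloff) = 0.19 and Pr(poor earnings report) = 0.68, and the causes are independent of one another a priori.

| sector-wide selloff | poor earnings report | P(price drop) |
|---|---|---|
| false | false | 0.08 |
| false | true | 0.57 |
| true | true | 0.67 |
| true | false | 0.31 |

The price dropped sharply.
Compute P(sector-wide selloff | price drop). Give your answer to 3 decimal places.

P(price drop) = 0.08*0.81*0.32 + 0.57*0.81*0.68 + 0.31*0.19*0.32 + 0.67*0.19*0.68 = 0.020736 + 0.313956 + 0.018848 + 0.086564 = 0.440104
The sector-wide selloff-present share is 0.018848 + 0.086564 = 0.105412.
So P(sector-wide selloff | price drop) = 0.105412/0.440104 ≈ 0.240.

P(sector-wide selloff | price drop) ≈ 0.240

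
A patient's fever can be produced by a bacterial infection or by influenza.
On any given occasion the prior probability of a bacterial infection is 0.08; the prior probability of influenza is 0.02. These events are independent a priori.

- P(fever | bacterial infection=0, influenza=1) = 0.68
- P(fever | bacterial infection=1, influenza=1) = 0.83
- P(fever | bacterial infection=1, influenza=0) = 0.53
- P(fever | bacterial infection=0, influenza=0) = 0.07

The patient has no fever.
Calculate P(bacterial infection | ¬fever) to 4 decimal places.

Sum P(¬fever|·) weighted by the priors over the 4 (bacterial infection, influenza) configurations:
  P(¬fever) = 0.93×0.92×0.98 + 0.32×0.92×0.02 + 0.47×0.08×0.98 + 0.17×0.08×0.02
        = 0.838488 + 0.005888 + 0.036848 + 0.000272 = 0.881496
Keeping only the bacterial infection-present terms gives 0.037120, so
  P(bacterial infection | ¬fever) = 0.037120 / 0.881496 ≈ 0.0421

P(bacterial infection | ¬fever) ≈ 0.0421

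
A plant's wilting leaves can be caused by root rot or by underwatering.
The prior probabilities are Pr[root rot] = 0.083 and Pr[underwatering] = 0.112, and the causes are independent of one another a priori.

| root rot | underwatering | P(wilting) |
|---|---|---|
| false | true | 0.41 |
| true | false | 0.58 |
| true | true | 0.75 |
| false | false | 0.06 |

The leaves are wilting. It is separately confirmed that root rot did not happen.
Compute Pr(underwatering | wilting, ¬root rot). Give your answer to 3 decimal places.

Numerator (weight on configurations with underwatering): 0.41*0.112 = 0.045920
The normalizing constant is 0.06*0.888 + 0.41*0.112 = 0.099200
Posterior = 0.045920 / 0.099200 ≈ 0.463

Pr(underwatering | wilting, ¬root rot) ≈ 0.463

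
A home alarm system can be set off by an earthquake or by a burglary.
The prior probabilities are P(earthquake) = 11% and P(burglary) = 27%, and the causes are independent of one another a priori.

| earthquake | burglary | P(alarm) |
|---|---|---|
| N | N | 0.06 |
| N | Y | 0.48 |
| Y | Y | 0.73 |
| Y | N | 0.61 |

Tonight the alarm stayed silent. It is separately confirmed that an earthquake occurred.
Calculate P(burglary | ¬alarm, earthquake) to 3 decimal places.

P(burglary | ¬alarm, earthquake) ≈ 0.204

Numerator (weight on configurations with burglary): 0.27×0.27 = 0.072900
The normalizing constant is 0.39×0.73 + 0.27×0.27 = 0.357600
P(burglary | ¬alarm, earthquake) = 0.072900/0.357600 ≈ 0.204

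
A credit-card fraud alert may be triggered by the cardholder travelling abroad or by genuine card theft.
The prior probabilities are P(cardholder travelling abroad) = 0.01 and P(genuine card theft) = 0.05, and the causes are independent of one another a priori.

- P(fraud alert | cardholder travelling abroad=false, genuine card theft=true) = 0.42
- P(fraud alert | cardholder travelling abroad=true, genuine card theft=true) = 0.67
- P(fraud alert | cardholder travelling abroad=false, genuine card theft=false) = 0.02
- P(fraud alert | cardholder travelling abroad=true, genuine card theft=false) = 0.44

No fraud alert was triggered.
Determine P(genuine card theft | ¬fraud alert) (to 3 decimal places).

P(¬fraud alert) = 0.98·0.99·0.95 + 0.58·0.99·0.05 + 0.56·0.01·0.95 + 0.33·0.01·0.05 = 0.921690 + 0.028710 + 0.005320 + 0.000165 = 0.955885
Restricting to configurations with genuine card theft present: 0.028710 + 0.000165 = 0.028875.
P(genuine card theft | ¬fraud alert) = 0.028875 / 0.955885 ≈ 0.030

P(genuine card theft | ¬fraud alert) ≈ 0.030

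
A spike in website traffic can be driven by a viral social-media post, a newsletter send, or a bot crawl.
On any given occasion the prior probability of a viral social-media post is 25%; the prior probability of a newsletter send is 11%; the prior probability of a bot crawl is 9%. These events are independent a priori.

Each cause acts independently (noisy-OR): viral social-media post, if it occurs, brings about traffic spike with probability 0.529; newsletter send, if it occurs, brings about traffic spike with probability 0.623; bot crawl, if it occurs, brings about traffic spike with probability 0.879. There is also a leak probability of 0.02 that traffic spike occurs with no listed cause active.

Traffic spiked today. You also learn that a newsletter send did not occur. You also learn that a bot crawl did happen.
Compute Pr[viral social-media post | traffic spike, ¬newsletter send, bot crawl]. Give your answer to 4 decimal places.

Under noisy-OR, P(traffic spike | causes) = 1 − (1−0.02)·∏(1−qᵢ) over the active causes.
Enumerate both values of viral social-media post and weight by the priors:
  P(traffic spike | ¬newsletter send, bot crawl) = 0.88142×0.75 + 0.944149×0.25
        = 0.661065 + 0.236037 = 0.897102
Configurations with viral social-media post contribute 0.236037, so
  P(viral social-media post | traffic spike, ¬newsletter send, bot crawl) = 0.236037 / 0.897102 ≈ 0.2631

Pr[viral social-media post | traffic spike, ¬newsletter send, bot crawl] ≈ 0.2631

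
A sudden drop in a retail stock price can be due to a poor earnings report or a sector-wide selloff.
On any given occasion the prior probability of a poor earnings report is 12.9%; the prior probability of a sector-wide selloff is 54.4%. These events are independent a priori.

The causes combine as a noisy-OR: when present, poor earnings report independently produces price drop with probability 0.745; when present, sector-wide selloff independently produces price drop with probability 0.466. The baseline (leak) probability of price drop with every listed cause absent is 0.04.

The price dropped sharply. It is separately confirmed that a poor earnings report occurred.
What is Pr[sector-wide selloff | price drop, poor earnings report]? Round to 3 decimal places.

Pr[sector-wide selloff | price drop, poor earnings report] ≈ 0.579

Under noisy-OR, P(price drop | causes) = 1 − (1−0.04)·∏(1−qᵢ) over the active causes.
P(price drop | poor earnings report) = 0.7552*0.456 + 0.869277*0.544 = 0.344371 + 0.472887 = 0.817258
The sector-wide selloff-present share is 0.869277*0.544 = 0.472887.
P(sector-wide selloff | price drop, poor earnings report) = 0.472887 / 0.817258 ≈ 0.579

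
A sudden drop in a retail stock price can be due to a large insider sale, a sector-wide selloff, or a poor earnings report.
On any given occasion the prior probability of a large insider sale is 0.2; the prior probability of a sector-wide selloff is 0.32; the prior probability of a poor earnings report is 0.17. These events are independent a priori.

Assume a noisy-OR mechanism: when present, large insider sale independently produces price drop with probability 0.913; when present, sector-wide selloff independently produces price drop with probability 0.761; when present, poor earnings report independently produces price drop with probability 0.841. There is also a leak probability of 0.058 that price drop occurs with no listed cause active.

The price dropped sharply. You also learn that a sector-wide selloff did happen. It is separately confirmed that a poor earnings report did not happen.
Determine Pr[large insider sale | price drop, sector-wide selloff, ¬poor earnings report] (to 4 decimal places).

Pr[large insider sale | price drop, sector-wide selloff, ¬poor earnings report] ≈ 0.2403

Under noisy-OR, P(price drop | causes) = 1 − (1−0.058)·∏(1−qᵢ) over the active causes.
By total probability over both values of large insider sale:
  P(price drop | sector-wide selloff, ¬poor earnings report) = 0.774862*0.8 + 0.980413*0.2
        = 0.619890 + 0.196083 = 0.815973
Keeping only the large insider sale-present terms gives 0.196083, so
  P(large insider sale | price drop, sector-wide selloff, ¬poor earnings report) = 0.196083 / 0.815973 ≈ 0.2403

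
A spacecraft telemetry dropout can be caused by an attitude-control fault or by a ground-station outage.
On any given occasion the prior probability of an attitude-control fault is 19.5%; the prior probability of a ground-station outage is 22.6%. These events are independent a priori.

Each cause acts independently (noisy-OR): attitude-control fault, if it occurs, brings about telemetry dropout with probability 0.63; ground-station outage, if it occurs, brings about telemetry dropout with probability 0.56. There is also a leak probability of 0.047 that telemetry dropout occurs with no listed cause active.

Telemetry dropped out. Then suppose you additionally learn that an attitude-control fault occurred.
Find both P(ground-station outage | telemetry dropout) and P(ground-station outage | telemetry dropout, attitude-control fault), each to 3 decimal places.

Under noisy-OR, P(telemetry dropout | causes) = 1 − (1−0.047)·∏(1−qᵢ) over the active causes.
By total probability over the 4 (attitude-control fault, ground-station outage) configurations:
  P(telemetry dropout) = 0.047·0.805·0.774 + 0.58068·0.805·0.226 + 0.64739·0.195·0.774 + 0.844852·0.195·0.226
        = 0.029284 + 0.105643 + 0.097711 + 0.037233 = 0.269871
The terms with ground-station outage present sum to 0.142876, so
  P(ground-station outage | telemetry dropout) = 0.142876 / 0.269871 ≈ 0.529

With the extra evidence:
Weight on ground-station outage=true, given the evidence: 0.844852·0.226 = 0.190937
Normalizer over all consistent configurations: 0.64739·0.774 + 0.844852·0.226 = 0.692017
Posterior = 0.190937 / 0.692017 ≈ 0.276
Conditioning on attitude-control fault lowers the posterior on ground-station outage: the classic explaining-away effect in a common-effect structure.

P(ground-station outage | telemetry dropout) ≈ 0.529; P(ground-station outage | telemetry dropout, attitude-control fault) ≈ 0.276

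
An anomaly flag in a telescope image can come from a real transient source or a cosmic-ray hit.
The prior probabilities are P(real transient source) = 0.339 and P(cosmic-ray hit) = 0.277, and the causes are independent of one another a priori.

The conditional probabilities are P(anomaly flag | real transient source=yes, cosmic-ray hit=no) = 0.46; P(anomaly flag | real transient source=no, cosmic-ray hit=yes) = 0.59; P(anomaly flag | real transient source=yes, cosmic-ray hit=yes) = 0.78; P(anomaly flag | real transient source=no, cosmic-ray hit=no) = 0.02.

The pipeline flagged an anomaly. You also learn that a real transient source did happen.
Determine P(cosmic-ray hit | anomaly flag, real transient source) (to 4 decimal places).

Numerator (weight on configurations with cosmic-ray hit): 0.78*0.277 = 0.216060
The normalizing constant is 0.46*0.723 + 0.78*0.277 = 0.548640
P(cosmic-ray hit | anomaly flag, real transient source) = 0.216060/0.548640 ≈ 0.3938

P(cosmic-ray hit | anomaly flag, real transient source) ≈ 0.3938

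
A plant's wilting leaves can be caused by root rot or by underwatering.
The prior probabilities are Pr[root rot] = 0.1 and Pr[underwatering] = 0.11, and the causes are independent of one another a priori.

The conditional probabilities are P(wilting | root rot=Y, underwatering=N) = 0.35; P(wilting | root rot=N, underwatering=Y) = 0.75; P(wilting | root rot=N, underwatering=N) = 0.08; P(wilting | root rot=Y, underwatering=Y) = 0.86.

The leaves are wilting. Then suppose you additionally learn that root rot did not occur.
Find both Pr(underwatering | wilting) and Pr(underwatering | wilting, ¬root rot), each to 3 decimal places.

Pr(underwatering | wilting) ≈ 0.468; Pr(underwatering | wilting, ¬root rot) ≈ 0.537

By total probability over the 4 (root rot, underwatering) configurations:
  P(wilting) = 0.08·0.9·0.89 + 0.75·0.9·0.11 + 0.35·0.1·0.89 + 0.86·0.1·0.11
        = 0.064080 + 0.074250 + 0.031150 + 0.009460 = 0.178940
The terms with underwatering present sum to 0.083710, so
  P(underwatering | wilting) = 0.083710 / 0.178940 ≈ 0.468

With the extra evidence:
Weight on underwatering=true, given the evidence: 0.75*0.11 = 0.082500
The normalizing constant is 0.08*0.89 + 0.75*0.11 = 0.153700
Posterior = 0.082500 / 0.153700 ≈ 0.537
Ruling out root rot raises the posterior on underwatering — the flip side of explaining away.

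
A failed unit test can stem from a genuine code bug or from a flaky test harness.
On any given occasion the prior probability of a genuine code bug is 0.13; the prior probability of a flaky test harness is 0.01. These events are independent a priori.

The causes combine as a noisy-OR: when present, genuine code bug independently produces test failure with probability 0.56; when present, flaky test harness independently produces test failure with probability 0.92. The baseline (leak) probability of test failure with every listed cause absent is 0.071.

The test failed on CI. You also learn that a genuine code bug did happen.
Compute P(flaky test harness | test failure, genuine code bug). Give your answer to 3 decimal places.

P(flaky test harness | test failure, genuine code bug) ≈ 0.016

Under noisy-OR, P(test failure | causes) = 1 − (1−0.071)·∏(1−qᵢ) over the active causes.
By total probability over both values of flaky test harness:
  P(test failure | genuine code bug) = 0.59124×0.99 + 0.967299×0.01
        = 0.585328 + 0.009673 = 0.595001
Configurations with flaky test harness contribute 0.009673, so
  P(flaky test harness | test failure, genuine code bug) = 0.009673 / 0.595001 ≈ 0.016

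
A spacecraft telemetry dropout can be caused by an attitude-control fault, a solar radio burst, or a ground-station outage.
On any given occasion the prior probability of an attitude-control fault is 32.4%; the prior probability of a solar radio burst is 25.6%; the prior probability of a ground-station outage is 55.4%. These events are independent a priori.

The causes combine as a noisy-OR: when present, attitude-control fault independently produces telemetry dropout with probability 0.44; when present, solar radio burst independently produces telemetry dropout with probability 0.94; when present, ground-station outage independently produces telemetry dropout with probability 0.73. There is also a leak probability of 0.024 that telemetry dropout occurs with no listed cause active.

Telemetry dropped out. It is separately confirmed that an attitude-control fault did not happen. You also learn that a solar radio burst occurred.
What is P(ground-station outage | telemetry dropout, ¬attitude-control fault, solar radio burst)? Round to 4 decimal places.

Under noisy-OR, P(telemetry dropout | causes) = 1 − (1−0.024)·∏(1−qᵢ) over the active causes.
P(telemetry dropout | ¬attitude-control fault, solar radio burst) = 0.94144·0.446 + 0.984189·0.554 = 0.419882 + 0.545241 = 0.965123
Restricting to configurations with ground-station outage present: 0.984189·0.554 = 0.545241.
So P(ground-station outage | telemetry dropout, ¬attitude-control fault, solar radio burst) = 0.545241/0.965123 ≈ 0.5649.

P(ground-station outage | telemetry dropout, ¬attitude-control fault, solar radio burst) ≈ 0.5649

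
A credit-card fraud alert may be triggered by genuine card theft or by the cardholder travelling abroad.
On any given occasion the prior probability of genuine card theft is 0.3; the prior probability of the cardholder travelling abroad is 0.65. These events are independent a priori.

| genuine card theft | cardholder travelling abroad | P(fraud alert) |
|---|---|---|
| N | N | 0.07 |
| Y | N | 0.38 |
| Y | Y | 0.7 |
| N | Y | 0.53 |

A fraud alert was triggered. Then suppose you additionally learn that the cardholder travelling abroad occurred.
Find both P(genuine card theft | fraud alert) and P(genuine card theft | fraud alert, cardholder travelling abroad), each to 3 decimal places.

P(genuine card theft | fraud alert) ≈ 0.406; P(genuine card theft | fraud alert, cardholder travelling abroad) ≈ 0.361

P(fraud alert) = 0.07·0.7·0.35 + 0.53·0.7·0.65 + 0.38·0.3·0.35 + 0.7·0.3·0.65 = 0.017150 + 0.241150 + 0.039900 + 0.136500 = 0.434700
Restricting to configurations with genuine card theft present: 0.039900 + 0.136500 = 0.176400.
Hence the posterior is 0.176400/0.434700 ≈ 0.406.

Now also conditioning on cardholder travelling abroad=true:
P(fraud alert | cardholder travelling abroad) = 0.53·0.7 + 0.7·0.3 = 0.371000 + 0.210000 = 0.581000
The genuine card theft-present share is 0.7·0.3 = 0.210000.
P(genuine card theft | fraud alert, cardholder travelling abroad) = 0.210000 / 0.581000 ≈ 0.361
This is intercausal reasoning (explaining away): once cardholder travelling abroad accounts for the fraud alert, genuine card theft becomes less likely.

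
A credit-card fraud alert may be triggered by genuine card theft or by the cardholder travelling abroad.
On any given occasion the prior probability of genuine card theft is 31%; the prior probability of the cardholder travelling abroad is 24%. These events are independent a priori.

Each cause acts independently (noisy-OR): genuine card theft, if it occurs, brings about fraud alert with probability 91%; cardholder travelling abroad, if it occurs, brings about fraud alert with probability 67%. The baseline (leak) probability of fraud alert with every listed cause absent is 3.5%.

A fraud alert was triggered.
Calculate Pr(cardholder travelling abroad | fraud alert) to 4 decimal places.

Pr(cardholder travelling abroad | fraud alert) ≈ 0.4422

Under noisy-OR, P(fraud alert | causes) = 1 − (1−0.035)·∏(1−qᵢ) over the active causes.
P(fraud alert) = 0.035×0.69×0.76 + 0.68155×0.69×0.24 + 0.91315×0.31×0.76 + 0.97134×0.31×0.24 = 0.018354 + 0.112865 + 0.215138 + 0.072268 = 0.418625
The cardholder travelling abroad-present share is 0.112865 + 0.072268 = 0.185133.
Hence the posterior is 0.185133/0.418625 ≈ 0.4422.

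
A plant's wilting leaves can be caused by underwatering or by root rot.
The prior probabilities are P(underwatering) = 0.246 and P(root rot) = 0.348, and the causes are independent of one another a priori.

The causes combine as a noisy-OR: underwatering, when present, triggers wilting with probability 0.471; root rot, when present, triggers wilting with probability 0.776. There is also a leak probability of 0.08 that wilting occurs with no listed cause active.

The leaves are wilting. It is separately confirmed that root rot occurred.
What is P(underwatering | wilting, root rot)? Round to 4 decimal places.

P(underwatering | wilting, root rot) ≈ 0.2680

Under noisy-OR, P(wilting | causes) = 1 − (1−0.08)·∏(1−qᵢ) over the active causes.
Weight on underwatering=true, given the evidence: 0.890984*0.246 = 0.219182
The normalizing constant is 0.79392*0.754 + 0.890984*0.246 = 0.817798
P(underwatering | wilting, root rot) = 0.219182/0.817798 ≈ 0.2680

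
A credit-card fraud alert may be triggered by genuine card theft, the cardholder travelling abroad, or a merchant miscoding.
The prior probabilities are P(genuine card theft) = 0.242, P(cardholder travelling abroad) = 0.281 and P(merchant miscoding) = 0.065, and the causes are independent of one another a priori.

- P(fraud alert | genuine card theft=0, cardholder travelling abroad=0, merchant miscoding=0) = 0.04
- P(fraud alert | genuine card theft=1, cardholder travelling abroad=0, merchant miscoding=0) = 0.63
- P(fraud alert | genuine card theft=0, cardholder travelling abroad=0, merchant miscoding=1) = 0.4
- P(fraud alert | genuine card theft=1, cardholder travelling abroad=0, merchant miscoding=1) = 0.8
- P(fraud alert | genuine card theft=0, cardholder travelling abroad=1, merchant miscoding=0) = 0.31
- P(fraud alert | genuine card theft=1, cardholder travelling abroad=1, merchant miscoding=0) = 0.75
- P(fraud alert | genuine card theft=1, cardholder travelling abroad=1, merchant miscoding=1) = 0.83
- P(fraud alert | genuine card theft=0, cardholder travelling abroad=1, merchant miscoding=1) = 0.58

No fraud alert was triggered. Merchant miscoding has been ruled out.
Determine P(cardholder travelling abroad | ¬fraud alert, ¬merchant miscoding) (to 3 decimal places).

P(cardholder travelling abroad | ¬fraud alert, ¬merchant miscoding) ≈ 0.218

Sum P(¬fraud alert|·) weighted by the priors over the 4 (genuine card theft, cardholder travelling abroad) configurations:
  P(¬fraud alert | ¬merchant miscoding) = 0.96×0.758×0.719 + 0.69×0.758×0.281 + 0.37×0.242×0.719 + 0.25×0.242×0.281
        = 0.523202 + 0.146969 + 0.064379 + 0.017001 = 0.751551
Configurations with cardholder travelling abroad contribute 0.163970, so
  P(cardholder travelling abroad | ¬fraud alert, ¬merchant miscoding) = 0.163970 / 0.751551 ≈ 0.218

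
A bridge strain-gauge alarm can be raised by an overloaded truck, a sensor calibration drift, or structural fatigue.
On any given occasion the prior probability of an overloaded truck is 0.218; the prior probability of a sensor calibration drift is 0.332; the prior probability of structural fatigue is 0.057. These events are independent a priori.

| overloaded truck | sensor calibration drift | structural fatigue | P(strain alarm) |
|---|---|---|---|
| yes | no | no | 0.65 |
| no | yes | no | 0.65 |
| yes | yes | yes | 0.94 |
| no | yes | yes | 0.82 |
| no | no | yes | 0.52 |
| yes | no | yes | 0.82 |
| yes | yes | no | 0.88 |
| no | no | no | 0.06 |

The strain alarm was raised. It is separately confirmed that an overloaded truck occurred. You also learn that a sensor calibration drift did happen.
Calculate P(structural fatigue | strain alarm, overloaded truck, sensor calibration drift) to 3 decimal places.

P(structural fatigue | strain alarm, overloaded truck, sensor calibration drift) ≈ 0.061

P(strain alarm | overloaded truck, sensor calibration drift) = 0.88*0.943 + 0.94*0.057 = 0.829840 + 0.053580 = 0.883420
Restricting to configurations with structural fatigue present: 0.94*0.057 = 0.053580.
P(structural fatigue | strain alarm, overloaded truck, sensor calibration drift) = 0.053580 / 0.883420 ≈ 0.061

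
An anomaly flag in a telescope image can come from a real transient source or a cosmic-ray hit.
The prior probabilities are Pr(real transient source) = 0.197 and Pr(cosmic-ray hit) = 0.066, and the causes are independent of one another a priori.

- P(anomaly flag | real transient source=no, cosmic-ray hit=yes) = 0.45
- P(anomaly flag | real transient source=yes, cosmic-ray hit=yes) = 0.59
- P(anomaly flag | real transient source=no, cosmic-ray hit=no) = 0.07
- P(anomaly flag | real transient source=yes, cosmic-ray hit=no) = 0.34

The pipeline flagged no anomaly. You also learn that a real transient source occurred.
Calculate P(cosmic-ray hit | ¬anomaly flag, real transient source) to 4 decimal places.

P(cosmic-ray hit | ¬anomaly flag, real transient source) ≈ 0.0421

Weight on cosmic-ray hit=true, given the evidence: 0.41·0.066 = 0.027060
The normalizing constant is 0.66·0.934 + 0.41·0.066 = 0.643500
P(cosmic-ray hit | ¬anomaly flag, real transient source) = 0.027060/0.643500 ≈ 0.0421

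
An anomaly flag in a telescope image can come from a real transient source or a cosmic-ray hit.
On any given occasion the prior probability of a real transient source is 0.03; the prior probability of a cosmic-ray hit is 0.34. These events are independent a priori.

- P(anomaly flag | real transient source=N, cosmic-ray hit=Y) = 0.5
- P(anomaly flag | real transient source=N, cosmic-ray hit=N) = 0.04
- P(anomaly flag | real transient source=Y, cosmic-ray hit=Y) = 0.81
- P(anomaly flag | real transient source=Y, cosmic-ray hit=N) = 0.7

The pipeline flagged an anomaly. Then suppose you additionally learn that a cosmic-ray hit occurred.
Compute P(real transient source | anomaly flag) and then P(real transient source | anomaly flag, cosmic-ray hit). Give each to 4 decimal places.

P(real transient source | anomaly flag) ≈ 0.1040; P(real transient source | anomaly flag, cosmic-ray hit) ≈ 0.0477

P(anomaly flag) = 0.04·0.97·0.66 + 0.5·0.97·0.34 + 0.7·0.03·0.66 + 0.81·0.03·0.34 = 0.025608 + 0.164900 + 0.013860 + 0.008262 = 0.212630
Of this, 0.022122 comes from 0.013860 + 0.008262 (the real transient source=true cases).
So P(real transient source | anomaly flag) = 0.022122/0.212630 ≈ 0.1040.

Now also conditioning on cosmic-ray hit=true:
Sum P(anomaly flag|·) weighted by the priors over both values of real transient source:
  P(anomaly flag | cosmic-ray hit) = 0.5·0.97 + 0.81·0.03
        = 0.485000 + 0.024300 = 0.509300
Keeping only the real transient source-present terms gives 0.024300, so
  P(real transient source | anomaly flag, cosmic-ray hit) = 0.024300 / 0.509300 ≈ 0.0477
The drop from 0.1040 to 0.0477 is the explaining-away (discounting) effect.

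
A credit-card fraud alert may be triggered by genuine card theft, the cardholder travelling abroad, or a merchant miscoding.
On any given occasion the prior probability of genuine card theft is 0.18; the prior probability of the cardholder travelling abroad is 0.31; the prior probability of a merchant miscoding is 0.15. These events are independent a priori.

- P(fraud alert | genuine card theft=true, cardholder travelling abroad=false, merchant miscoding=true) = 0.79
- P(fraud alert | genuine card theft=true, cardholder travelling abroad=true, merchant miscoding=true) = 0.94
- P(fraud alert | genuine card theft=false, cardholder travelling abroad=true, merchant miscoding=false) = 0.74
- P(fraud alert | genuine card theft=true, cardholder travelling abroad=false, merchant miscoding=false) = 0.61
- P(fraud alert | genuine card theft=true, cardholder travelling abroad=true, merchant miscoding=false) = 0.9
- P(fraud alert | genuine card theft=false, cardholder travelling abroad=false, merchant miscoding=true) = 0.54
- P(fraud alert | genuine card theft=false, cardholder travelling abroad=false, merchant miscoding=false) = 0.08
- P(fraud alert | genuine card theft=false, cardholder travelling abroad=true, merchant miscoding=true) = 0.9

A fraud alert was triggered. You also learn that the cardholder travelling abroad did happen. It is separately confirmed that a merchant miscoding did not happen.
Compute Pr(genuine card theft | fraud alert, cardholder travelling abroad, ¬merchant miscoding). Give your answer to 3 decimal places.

Weight on genuine card theft=true, given the evidence: 0.9×0.18 = 0.162000
Normalizer over all consistent configurations: 0.74×0.82 + 0.9×0.18 = 0.768800
Posterior = 0.162000 / 0.768800 ≈ 0.211

Pr(genuine card theft | fraud alert, cardholder travelling abroad, ¬merchant miscoding) ≈ 0.211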